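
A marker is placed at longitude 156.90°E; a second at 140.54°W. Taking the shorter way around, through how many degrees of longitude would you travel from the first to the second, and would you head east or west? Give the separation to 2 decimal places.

Raw difference: -140.54 − 156.90 = -297.44°.
Normalise into (−180°, 180°]: -297.44° + 360° = 62.56°.
Positive ⇒ the second point lies to the east; separation 62.56°.

62.56° east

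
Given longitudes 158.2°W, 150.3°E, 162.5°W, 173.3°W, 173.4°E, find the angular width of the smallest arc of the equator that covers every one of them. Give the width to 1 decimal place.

Sort the longitudes: -173.3°, -162.5°, -158.2°, +150.3°, +173.4°.
Eastward gaps between consecutive values (wrapping around): 10.8°, 4.3°, 308.5°, 23.1°, 13.3°.
Largest gap = 308.5° ⇒ minimal covering band is its complement: 360° − 308.5° = 51.5°.
Band runs from +150.3° eastward to -158.2°, crossing the antimeridian.

51.5°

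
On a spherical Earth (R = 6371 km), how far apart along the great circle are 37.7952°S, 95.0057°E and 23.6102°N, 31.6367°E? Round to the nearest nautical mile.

Δλ = 31.6367 − 95.0057 = -63.3690°.
Δφ = 23.6102 − -37.7952 = 61.4054°.
a = sin²(Δφ/2) + cos φ₁ · cos φ₂ · sin²(Δλ/2) = 0.460448.
c = 2·atan2(√a, √(1−a)) = 1.49161 rad → d = 6371·c ≈ 9503.04 km ≈ 5131.23 nmi.

5131 nmi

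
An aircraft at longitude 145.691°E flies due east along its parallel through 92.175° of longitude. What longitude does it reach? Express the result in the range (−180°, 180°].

122.134°W

Start at +145.691°; shift +92.175° → +237.866°.
+237.866° lies outside (−180°, 180°]; subtract 360° → -122.134°.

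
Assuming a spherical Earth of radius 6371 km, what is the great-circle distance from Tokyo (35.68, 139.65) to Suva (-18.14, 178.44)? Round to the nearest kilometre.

Δλ = 178.44 − 139.65 = 38.79°.
Δφ = -18.14 − 35.68 = -53.82°.
a = sin²(Δφ/2) + cos φ₁ · cos φ₂ · sin²(Δλ/2) = 0.289962.
c = 2·atan2(√a, √(1−a)) = 1.13727 rad → d = 6371·c ≈ 7245.53 km.

7246 km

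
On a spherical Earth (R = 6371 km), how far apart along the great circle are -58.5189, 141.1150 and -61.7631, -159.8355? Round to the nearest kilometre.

3175 km

Δλ = -159.8355 − 141.1150 = -300.9505°; wrapped into (−180°, 180°]: 59.0495°.
Δφ = -61.7631 − -58.5189 = -3.2442°.
a = sin²(Δφ/2) + cos φ₁ · cos φ₂ · sin²(Δλ/2) = 0.060803.
c = 2·atan2(√a, √(1−a)) = 0.49830 rad → d = 6371·c ≈ 3174.69 km.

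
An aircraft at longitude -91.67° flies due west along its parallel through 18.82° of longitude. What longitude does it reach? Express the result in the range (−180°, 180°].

Start at -91.67°; shift −18.82° → -110.49°.
-110.49° already lies in (−180°, 180°].

-110.49°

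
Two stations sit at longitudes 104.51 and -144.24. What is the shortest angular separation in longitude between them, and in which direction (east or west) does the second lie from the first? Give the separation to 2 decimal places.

Raw difference: -144.24 − 104.51 = -248.75°.
Normalise into (−180°, 180°]: -248.75° + 360° = 111.25°.
Positive ⇒ the second point lies to the east; separation 111.25°.

111.25° east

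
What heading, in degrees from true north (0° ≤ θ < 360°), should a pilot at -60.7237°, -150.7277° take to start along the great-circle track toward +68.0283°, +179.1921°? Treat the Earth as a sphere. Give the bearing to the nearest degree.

Δλ = 179.1921 − -150.7277 = 329.9198°; wrapped into (−180°, 180°]: -30.0802°.
θ = atan2( sin Δλ · cos φ₂ , cos φ₁ · sin φ₂ − sin φ₁ · cos φ₂ · cos Δλ )
  = atan2(-0.18753, 0.73591) = -14.296° → normalised to [0°, 360°): 345.704°.

346°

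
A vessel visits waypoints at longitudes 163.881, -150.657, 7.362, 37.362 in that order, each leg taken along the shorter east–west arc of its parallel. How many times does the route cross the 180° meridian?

Leg 1: +163.881° → -150.657°, shortest Δλ = 45.462° (east) — crosses 180°.
Leg 2: -150.657° → +7.362°, shortest Δλ = 158.019° (east) — does not cross 180°.
Leg 3: +7.362° → +37.362°, shortest Δλ = 30.0° (east) — does not cross 180°.
Total crossings: 1.

1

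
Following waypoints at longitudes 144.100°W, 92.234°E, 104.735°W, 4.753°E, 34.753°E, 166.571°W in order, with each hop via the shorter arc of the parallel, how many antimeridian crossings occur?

3

Leg 1: -144.100° → +92.234°, shortest Δλ = -123.666° (west) — crosses 180°.
Leg 2: +92.234° → -104.735°, shortest Δλ = 163.031° (east) — crosses 180°.
Leg 3: -104.735° → +4.753°, shortest Δλ = 109.488° (east) — does not cross 180°.
Leg 4: +4.753° → +34.753°, shortest Δλ = 30.0° (east) — does not cross 180°.
Leg 5: +34.753° → -166.571°, shortest Δλ = 158.676° (east) — crosses 180°.
Total crossings: 3.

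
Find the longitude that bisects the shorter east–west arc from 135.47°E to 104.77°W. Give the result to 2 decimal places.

164.65°W

Signed shortest Δλ from +135.47° to -104.77° is +119.76°.
Midpoint longitude = +135.47° + (+119.76°)/2 = +135.47° + 59.88° = +195.35°.
Normalise into (−180°, 180°]: -164.65°.
(The naïve average (+135.47 + -104.77)/2 = 15.35° is on the wrong side of the globe.)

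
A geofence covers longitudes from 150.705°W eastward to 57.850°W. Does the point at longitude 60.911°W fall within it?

Band width going east from -150.705° to -57.850°: ((-57.850 − -150.705) mod 360) = 92.855°.
Offset of -60.911° east of the west edge: ((-60.911 − -150.705) mod 360) = 89.794°.
89.794° ≤ 92.855° ⇒ inside.

Yes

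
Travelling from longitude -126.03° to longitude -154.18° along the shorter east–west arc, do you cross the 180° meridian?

No

Signed shortest Δλ = ((-154.18 − -126.03 + 180) mod 360) − 180 = -28.15°.
Going west by 28.15° from -126.03° reaches -154.18° without touching 180°.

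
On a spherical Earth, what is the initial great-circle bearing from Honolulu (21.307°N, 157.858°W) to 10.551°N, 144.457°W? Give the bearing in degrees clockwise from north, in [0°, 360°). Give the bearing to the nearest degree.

Δλ = -144.457 − -157.858 = 13.401°.
θ = atan2( sin Δλ · cos φ₂ , cos φ₁ · sin φ₂ − sin φ₁ · cos φ₂ · cos Δλ )
  = atan2(0.22785, -0.17690) = 127.826° → normalised to [0°, 360°): 127.826°.

128°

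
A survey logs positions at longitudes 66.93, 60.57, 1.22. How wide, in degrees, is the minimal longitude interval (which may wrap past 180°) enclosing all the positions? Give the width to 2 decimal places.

65.71°

Sort the longitudes: +1.22°, +60.57°, +66.93°.
Eastward gaps between consecutive values (wrapping around): 59.35°, 6.36°, 294.29°.
Largest gap = 294.29° ⇒ minimal covering band is its complement: 360° − 294.29° = 65.71°.
Band runs from +1.22° eastward to +66.93°.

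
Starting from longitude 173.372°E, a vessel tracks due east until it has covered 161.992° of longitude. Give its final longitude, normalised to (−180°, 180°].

24.636°W

Start at +173.372°; shift +161.992° → +335.364°.
+335.364° lies outside (−180°, 180°]; subtract 360° → -24.636°.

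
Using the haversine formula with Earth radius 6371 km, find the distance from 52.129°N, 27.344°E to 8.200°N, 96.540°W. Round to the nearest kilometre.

Δλ = -96.540 − 27.344 = -123.884°.
Δφ = 8.200 − 52.129 = -43.929°.
a = sin²(Δφ/2) + cos φ₁ · cos φ₂ · sin²(Δλ/2) = 0.613080.
c = 2·atan2(√a, √(1−a)) = 1.79893 rad → d = 6371·c ≈ 11460.98 km.

11461 km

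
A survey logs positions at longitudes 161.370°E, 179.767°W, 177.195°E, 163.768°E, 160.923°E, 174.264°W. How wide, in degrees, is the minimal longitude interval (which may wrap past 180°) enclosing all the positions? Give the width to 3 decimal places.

24.813°

Sort the longitudes: -179.767°, -174.264°, +160.923°, +161.370°, +163.768°, +177.195°.
Eastward gaps between consecutive values (wrapping around): 5.503°, 335.187°, 0.447°, 2.398°, 13.427°, 3.038°.
Largest gap = 335.187° ⇒ minimal covering band is its complement: 360° − 335.187° = 24.813°.
Band runs from +160.923° eastward to -174.264°, crossing the antimeridian.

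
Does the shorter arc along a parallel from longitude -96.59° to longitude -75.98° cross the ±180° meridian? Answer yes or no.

Signed shortest Δλ = ((-75.98 − -96.59 + 180) mod 360) − 180 = 20.61°.
Going east by 20.61° from -96.59° reaches -75.98° without touching 180°.

No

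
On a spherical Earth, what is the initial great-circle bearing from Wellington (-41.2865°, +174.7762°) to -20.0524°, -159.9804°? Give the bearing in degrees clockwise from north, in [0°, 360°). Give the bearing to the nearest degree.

Δλ = -159.9804 − 174.7762 = -334.7566°; wrapped into (−180°, 180°]: 25.2434°.
θ = atan2( sin Δλ · cos φ₂ , cos φ₁ · sin φ₂ − sin φ₁ · cos φ₂ · cos Δλ )
  = atan2(0.40061, 0.30299) = 52.899° → normalised to [0°, 360°): 52.899°.

53°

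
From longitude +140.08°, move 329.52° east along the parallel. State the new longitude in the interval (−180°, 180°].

+109.60°

Start at +140.08°; shift +329.52° → +469.60°.
+469.60° lies outside (−180°, 180°]; subtract 360° → +109.60°.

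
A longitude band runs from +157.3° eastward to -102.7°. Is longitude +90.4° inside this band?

No

Band width going east from +157.3° to -102.7°: ((-102.7 − 157.3) mod 360) = 100.0°.
Offset of +90.4° east of the west edge: ((90.4 − 157.3) mod 360) = 293.1°.
293.1° > 100.0° ⇒ outside.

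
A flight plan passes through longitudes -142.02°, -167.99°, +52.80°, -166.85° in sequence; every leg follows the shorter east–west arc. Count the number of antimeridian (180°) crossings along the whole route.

Leg 1: -142.02° → -167.99°, shortest Δλ = -25.97° (west) — does not cross 180°.
Leg 2: -167.99° → +52.80°, shortest Δλ = -139.21° (west) — crosses 180°.
Leg 3: +52.80° → -166.85°, shortest Δλ = 140.35° (east) — crosses 180°.
Total crossings: 2.

2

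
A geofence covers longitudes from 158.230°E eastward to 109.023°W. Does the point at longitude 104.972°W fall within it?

No

Band width going east from +158.230° to -109.023°: ((-109.023 − 158.230) mod 360) = 92.747°.
Offset of -104.972° east of the west edge: ((-104.972 − 158.230) mod 360) = 96.798°.
96.798° > 92.747° ⇒ outside.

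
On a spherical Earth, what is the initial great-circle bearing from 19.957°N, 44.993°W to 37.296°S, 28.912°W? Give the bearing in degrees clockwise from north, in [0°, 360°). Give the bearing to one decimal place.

Δλ = -28.912 − -44.993 = 16.081°.
θ = atan2( sin Δλ · cos φ₂ , cos φ₁ · sin φ₂ − sin φ₁ · cos φ₂ · cos Δλ )
  = atan2(0.22035, -0.83044) = 165.139° → normalised to [0°, 360°): 165.139°.

165.1°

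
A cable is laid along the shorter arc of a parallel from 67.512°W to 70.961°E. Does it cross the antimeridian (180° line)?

No

Signed shortest Δλ = ((70.961 − -67.512 + 180) mod 360) − 180 = 138.473°.
Going east by 138.473° from -67.512° reaches +70.961° without touching 180°.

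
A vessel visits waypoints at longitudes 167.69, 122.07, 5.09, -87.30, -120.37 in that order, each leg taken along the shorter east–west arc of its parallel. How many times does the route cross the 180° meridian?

0

Leg 1: +167.69° → +122.07°, shortest Δλ = -45.62° (west) — does not cross 180°.
Leg 2: +122.07° → +5.09°, shortest Δλ = -116.98° (west) — does not cross 180°.
Leg 3: +5.09° → -87.30°, shortest Δλ = -92.39° (west) — does not cross 180°.
Leg 4: -87.30° → -120.37°, shortest Δλ = -33.07° (west) — does not cross 180°.
Total crossings: 0.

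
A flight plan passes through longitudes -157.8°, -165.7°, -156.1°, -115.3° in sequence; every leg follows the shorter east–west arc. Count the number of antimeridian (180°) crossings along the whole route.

0

Leg 1: -157.8° → -165.7°, shortest Δλ = -7.9° (west) — does not cross 180°.
Leg 2: -165.7° → -156.1°, shortest Δλ = 9.6° (east) — does not cross 180°.
Leg 3: -156.1° → -115.3°, shortest Δλ = 40.8° (east) — does not cross 180°.
Total crossings: 0.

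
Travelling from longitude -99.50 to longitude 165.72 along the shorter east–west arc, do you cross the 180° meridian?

Naïve |165.72 − -99.50| = 265.22° > 180°, so the shorter arc goes the other way round — across 180°.
Signed shortest Δλ = ((165.72 − -99.50 + 180) mod 360) − 180 = -94.78°.
Going west by 94.78° from -99.50° passes through 180° before reaching +165.72°.

Yes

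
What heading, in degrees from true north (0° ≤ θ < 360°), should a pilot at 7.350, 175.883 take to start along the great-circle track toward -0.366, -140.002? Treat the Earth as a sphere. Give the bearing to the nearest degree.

98°

Δλ = -140.002 − 175.883 = -315.885°; wrapped into (−180°, 180°]: 44.115°.
θ = atan2( sin Δλ · cos φ₂ , cos φ₁ · sin φ₂ − sin φ₁ · cos φ₂ · cos Δλ )
  = atan2(0.69609, -0.09818) = 98.028° → normalised to [0°, 360°): 98.028°.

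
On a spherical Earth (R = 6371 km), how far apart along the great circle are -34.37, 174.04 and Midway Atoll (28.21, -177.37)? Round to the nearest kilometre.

Δλ = -177.37 − 174.04 = -351.41°; wrapped into (−180°, 180°]: 8.59°.
Δφ = 28.21 − -34.37 = 62.58°.
a = sin²(Δφ/2) + cos φ₁ · cos φ₂ · sin²(Δλ/2) = 0.273825.
c = 2·atan2(√a, √(1−a)) = 1.10140 rad → d = 6371·c ≈ 7017.00 km.

7017 km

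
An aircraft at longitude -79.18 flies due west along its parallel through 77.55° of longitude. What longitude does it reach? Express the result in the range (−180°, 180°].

Start at -79.18°; shift −77.55° → -156.73°.
-156.73° already lies in (−180°, 180°].

-156.73°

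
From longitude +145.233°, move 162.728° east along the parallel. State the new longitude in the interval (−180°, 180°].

Start at +145.233°; shift +162.728° → +307.961°.
+307.961° lies outside (−180°, 180°]; subtract 360° → -52.039°.

-52.039°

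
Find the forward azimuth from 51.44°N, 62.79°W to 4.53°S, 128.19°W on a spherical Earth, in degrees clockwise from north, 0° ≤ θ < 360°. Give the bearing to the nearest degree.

248°

Δλ = -128.19 − -62.79 = -65.40°.
θ = atan2( sin Δλ · cos φ₂ , cos φ₁ · sin φ₂ − sin φ₁ · cos φ₂ · cos Δλ )
  = atan2(-0.90640, -0.37373) = -112.407° → normalised to [0°, 360°): 247.593°.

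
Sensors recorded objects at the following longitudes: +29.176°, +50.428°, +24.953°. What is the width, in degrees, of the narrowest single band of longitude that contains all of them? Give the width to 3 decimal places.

Sort the longitudes: +24.953°, +29.176°, +50.428°.
Eastward gaps between consecutive values (wrapping around): 4.223°, 21.252°, 334.525°.
Largest gap = 334.525° ⇒ minimal covering band is its complement: 360° − 334.525° = 25.475°.
Band runs from +24.953° eastward to +50.428°.

25.475°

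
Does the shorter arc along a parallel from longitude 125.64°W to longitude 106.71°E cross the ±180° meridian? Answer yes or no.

Naïve |106.71 − -125.64| = 232.35° > 180°, so the shorter arc goes the other way round — across 180°.
Signed shortest Δλ = ((106.71 − -125.64 + 180) mod 360) − 180 = -127.65°.
Going west by 127.65° from -125.64° passes through 180° before reaching +106.71°.

Yes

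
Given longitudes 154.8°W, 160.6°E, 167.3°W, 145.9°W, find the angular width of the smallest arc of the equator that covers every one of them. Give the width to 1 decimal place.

Sort the longitudes: -167.3°, -154.8°, -145.9°, +160.6°.
Eastward gaps between consecutive values (wrapping around): 12.5°, 8.9°, 306.5°, 32.1°.
Largest gap = 306.5° ⇒ minimal covering band is its complement: 360° − 306.5° = 53.5°.
Band runs from +160.6° eastward to -145.9°, crossing the antimeridian.

53.5°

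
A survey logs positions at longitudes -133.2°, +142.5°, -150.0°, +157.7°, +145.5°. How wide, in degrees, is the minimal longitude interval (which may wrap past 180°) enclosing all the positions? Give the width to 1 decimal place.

Sort the longitudes: -150.0°, -133.2°, +142.5°, +145.5°, +157.7°.
Eastward gaps between consecutive values (wrapping around): 16.8°, 275.7°, 3.0°, 12.2°, 52.3°.
Largest gap = 275.7° ⇒ minimal covering band is its complement: 360° − 275.7° = 84.3°.
Band runs from +142.5° eastward to -133.2°, crossing the antimeridian.

84.3°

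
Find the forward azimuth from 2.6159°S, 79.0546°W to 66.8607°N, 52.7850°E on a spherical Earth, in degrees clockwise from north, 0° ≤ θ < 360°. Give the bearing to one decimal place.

Δλ = 52.7850 − -79.0546 = 131.8396°.
θ = atan2( sin Δλ · cos φ₂ , cos φ₁ · sin φ₂ − sin φ₁ · cos φ₂ · cos Δλ )
  = atan2(0.29277, 0.90663) = 17.896° → normalised to [0°, 360°): 17.896°.

17.9°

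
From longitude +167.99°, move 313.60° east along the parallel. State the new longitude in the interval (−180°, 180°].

Start at +167.99°; shift +313.60° → +481.59°.
+481.59° lies outside (−180°, 180°]; subtract 360° → +121.59°.

+121.59°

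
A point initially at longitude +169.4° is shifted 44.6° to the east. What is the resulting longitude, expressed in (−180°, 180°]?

-146.0°

Start at +169.4°; shift +44.6° → +214.0°.
+214.0° lies outside (−180°, 180°]; subtract 360° → -146.0°.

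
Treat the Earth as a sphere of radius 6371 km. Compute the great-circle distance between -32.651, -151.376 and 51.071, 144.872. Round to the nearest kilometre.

11198 km

Δλ = 144.872 − -151.376 = 296.248°; wrapped into (−180°, 180°]: -63.752°.
Δφ = 51.071 − -32.651 = 83.722°.
a = sin²(Δφ/2) + cos φ₁ · cos φ₂ · sin²(Δλ/2) = 0.592863.
c = 2·atan2(√a, √(1−a)) = 1.75761 rad → d = 6371·c ≈ 11197.72 km.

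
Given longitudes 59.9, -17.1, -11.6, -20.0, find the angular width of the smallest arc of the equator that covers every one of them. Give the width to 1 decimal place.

79.9°

Sort the longitudes: -20.0°, -17.1°, -11.6°, +59.9°.
Eastward gaps between consecutive values (wrapping around): 2.9°, 5.5°, 71.5°, 280.1°.
Largest gap = 280.1° ⇒ minimal covering band is its complement: 360° − 280.1° = 79.9°.
Band runs from -20.0° eastward to +59.9°.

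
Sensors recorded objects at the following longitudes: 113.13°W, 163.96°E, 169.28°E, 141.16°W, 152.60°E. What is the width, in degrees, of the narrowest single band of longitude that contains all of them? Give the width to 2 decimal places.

Sort the longitudes: -141.16°, -113.13°, +152.60°, +163.96°, +169.28°.
Eastward gaps between consecutive values (wrapping around): 28.03°, 265.73°, 11.36°, 5.32°, 49.56°.
Largest gap = 265.73° ⇒ minimal covering band is its complement: 360° − 265.73° = 94.27°.
Band runs from +152.60° eastward to -113.13°, crossing the antimeridian.

94.27°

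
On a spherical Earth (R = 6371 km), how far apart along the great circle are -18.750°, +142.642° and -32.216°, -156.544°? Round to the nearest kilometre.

Δλ = -156.544 − 142.642 = -299.186°; wrapped into (−180°, 180°]: 60.814°.
Δφ = -32.216 − -18.750 = -13.466°.
a = sin²(Δφ/2) + cos φ₁ · cos φ₂ · sin²(Δλ/2) = 0.218981.
c = 2·atan2(√a, √(1−a)) = 0.97395 rad → d = 6371·c ≈ 6205.02 km.

6205 km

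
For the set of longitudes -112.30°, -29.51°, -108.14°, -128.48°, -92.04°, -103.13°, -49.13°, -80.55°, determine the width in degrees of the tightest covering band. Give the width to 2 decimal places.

Sort the longitudes: -128.48°, -112.30°, -108.14°, -103.13°, -92.04°, -80.55°, -49.13°, -29.51°.
Eastward gaps between consecutive values (wrapping around): 16.18°, 4.16°, 5.01°, 11.09°, 11.49°, 31.42°, 19.62°, 261.03°.
Largest gap = 261.03° ⇒ minimal covering band is its complement: 360° − 261.03° = 98.97°.
Band runs from -128.48° eastward to -29.51°.

98.97°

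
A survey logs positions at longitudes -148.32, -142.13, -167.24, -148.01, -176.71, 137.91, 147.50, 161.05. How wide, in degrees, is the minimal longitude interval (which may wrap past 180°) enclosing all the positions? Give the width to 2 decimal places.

Sort the longitudes: -176.71°, -167.24°, -148.32°, -148.01°, -142.13°, +137.91°, +147.50°, +161.05°.
Eastward gaps between consecutive values (wrapping around): 9.47°, 18.92°, 0.31°, 5.88°, 280.04°, 9.59°, 13.55°, 22.24°.
Largest gap = 280.04° ⇒ minimal covering band is its complement: 360° − 280.04° = 79.96°.
Band runs from +137.91° eastward to -142.13°, crossing the antimeridian.

79.96°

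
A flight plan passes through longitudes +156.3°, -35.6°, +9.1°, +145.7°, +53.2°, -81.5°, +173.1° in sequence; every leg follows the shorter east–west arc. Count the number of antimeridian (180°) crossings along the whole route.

Leg 1: +156.3° → -35.6°, shortest Δλ = 168.1° (east) — crosses 180°.
Leg 2: -35.6° → +9.1°, shortest Δλ = 44.7° (east) — does not cross 180°.
Leg 3: +9.1° → +145.7°, shortest Δλ = 136.6° (east) — does not cross 180°.
Leg 4: +145.7° → +53.2°, shortest Δλ = -92.5° (west) — does not cross 180°.
Leg 5: +53.2° → -81.5°, shortest Δλ = -134.7° (west) — does not cross 180°.
Leg 6: -81.5° → +173.1°, shortest Δλ = -105.4° (west) — crosses 180°.
Total crossings: 2.

2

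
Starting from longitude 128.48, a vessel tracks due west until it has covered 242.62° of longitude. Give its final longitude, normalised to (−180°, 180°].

-114.14°

Start at +128.48°; shift −242.62° → -114.14°.
-114.14° already lies in (−180°, 180°].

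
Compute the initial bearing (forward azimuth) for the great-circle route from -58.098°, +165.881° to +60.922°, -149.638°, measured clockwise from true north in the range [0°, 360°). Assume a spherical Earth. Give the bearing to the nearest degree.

Δλ = -149.638 − 165.881 = -315.519°; wrapped into (−180°, 180°]: 44.481°.
θ = atan2( sin Δλ · cos φ₂ , cos φ₁ · sin φ₂ − sin φ₁ · cos φ₂ · cos Δλ )
  = atan2(0.34053, 0.75624) = 24.242° → normalised to [0°, 360°): 24.242°.

24°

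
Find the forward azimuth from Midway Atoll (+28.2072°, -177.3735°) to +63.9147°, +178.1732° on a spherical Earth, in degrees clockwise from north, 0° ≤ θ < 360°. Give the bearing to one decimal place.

356.7°

Δλ = 178.1732 − -177.3735 = 355.5467°; wrapped into (−180°, 180°]: -4.4533°.
θ = atan2( sin Δλ · cos φ₂ , cos φ₁ · sin φ₂ − sin φ₁ · cos φ₂ · cos Δλ )
  = atan2(-0.03414, 0.58427) = -3.344° → normalised to [0°, 360°): 356.656°.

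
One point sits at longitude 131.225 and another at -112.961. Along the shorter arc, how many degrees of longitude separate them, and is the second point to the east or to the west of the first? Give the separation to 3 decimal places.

115.814° east

Raw difference: -112.961 − 131.225 = -244.186°.
Normalise into (−180°, 180°]: -244.186° + 360° = 115.814°.
Positive ⇒ the second point lies to the east; separation 115.814°.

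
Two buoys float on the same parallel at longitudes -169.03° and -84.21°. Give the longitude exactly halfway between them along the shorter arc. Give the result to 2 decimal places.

Signed shortest Δλ from -169.03° to -84.21° is +84.82°.
Midpoint longitude = -169.03° + (+84.82°)/2 = -169.03° + 42.41° = -126.62°.

-126.62°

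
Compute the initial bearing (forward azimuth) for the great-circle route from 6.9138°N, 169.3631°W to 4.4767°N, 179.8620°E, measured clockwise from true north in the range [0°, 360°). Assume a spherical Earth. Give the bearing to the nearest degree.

258°

Δλ = 179.8620 − -169.3631 = 349.2251°; wrapped into (−180°, 180°]: -10.7749°.
θ = atan2( sin Δλ · cos φ₂ , cos φ₁ · sin φ₂ − sin φ₁ · cos φ₂ · cos Δλ )
  = atan2(-0.18638, -0.04041) = -102.232° → normalised to [0°, 360°): 257.768°.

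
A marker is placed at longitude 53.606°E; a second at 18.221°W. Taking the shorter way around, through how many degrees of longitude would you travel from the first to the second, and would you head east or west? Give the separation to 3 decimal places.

Raw difference: -18.221 − 53.606 = -71.827°.
Normalise into (−180°, 180°]: -71.827° stays -71.827°.
Negative ⇒ the second point lies to the west; separation 71.827°.

71.827° west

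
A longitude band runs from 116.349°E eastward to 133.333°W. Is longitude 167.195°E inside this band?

Yes

Band width going east from +116.349° to -133.333°: ((-133.333 − 116.349) mod 360) = 110.318°.
Offset of +167.195° east of the west edge: ((167.195 − 116.349) mod 360) = 50.846°.
50.846° ≤ 110.318° ⇒ inside.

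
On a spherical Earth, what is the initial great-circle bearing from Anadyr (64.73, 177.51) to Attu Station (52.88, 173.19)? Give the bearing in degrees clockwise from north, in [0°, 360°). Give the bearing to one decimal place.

192.6°

Δλ = 173.19 − 177.51 = -4.32°.
θ = atan2( sin Δλ · cos φ₂ , cos φ₁ · sin φ₂ − sin φ₁ · cos φ₂ · cos Δλ )
  = atan2(-0.04546, -0.20380) = -167.426° → normalised to [0°, 360°): 192.574°.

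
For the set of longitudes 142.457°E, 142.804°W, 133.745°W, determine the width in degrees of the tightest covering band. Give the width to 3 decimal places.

Sort the longitudes: -142.804°, -133.745°, +142.457°.
Eastward gaps between consecutive values (wrapping around): 9.059°, 276.202°, 74.739°.
Largest gap = 276.202° ⇒ minimal covering band is its complement: 360° − 276.202° = 83.798°.
Band runs from +142.457° eastward to -133.745°, crossing the antimeridian.

83.798°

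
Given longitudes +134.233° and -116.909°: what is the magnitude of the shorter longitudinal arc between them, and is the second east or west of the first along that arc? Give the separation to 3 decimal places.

108.858° east

Raw difference: -116.909 − 134.233 = -251.142°.
Normalise into (−180°, 180°]: -251.142° + 360° = 108.858°.
Positive ⇒ the second point lies to the east; separation 108.858°.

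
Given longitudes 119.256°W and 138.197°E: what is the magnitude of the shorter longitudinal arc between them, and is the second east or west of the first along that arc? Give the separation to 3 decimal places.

Raw difference: 138.197 − -119.256 = 257.453°.
Normalise into (−180°, 180°]: 257.453° − 360° = -102.547°.
Negative ⇒ the second point lies to the west; separation 102.547°.

102.547° west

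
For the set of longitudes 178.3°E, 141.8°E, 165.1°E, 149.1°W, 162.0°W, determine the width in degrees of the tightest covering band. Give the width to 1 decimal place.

Sort the longitudes: -162.0°, -149.1°, +141.8°, +165.1°, +178.3°.
Eastward gaps between consecutive values (wrapping around): 12.9°, 290.9°, 23.3°, 13.2°, 19.7°.
Largest gap = 290.9° ⇒ minimal covering band is its complement: 360° − 290.9° = 69.1°.
Band runs from +141.8° eastward to -149.1°, crossing the antimeridian.

69.1°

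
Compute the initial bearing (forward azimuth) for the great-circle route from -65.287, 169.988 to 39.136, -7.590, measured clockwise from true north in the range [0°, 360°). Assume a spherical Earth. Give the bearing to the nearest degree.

184°

Δλ = -7.590 − 169.988 = -177.578°.
θ = atan2( sin Δλ · cos φ₂ , cos φ₁ · sin φ₂ − sin φ₁ · cos φ₂ · cos Δλ )
  = atan2(-0.03278, -0.44011) = -175.741° → normalised to [0°, 360°): 184.259°.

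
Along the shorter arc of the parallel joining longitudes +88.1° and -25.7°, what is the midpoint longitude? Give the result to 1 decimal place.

Signed shortest Δλ from +88.1° to -25.7° is -113.8°.
Midpoint longitude = +88.1° + (-113.8°)/2 = +88.1° − 56.9° = +31.2°.

+31.2°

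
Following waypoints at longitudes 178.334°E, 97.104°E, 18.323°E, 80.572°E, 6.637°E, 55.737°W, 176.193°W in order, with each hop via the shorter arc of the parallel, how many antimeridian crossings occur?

Leg 1: +178.334° → +97.104°, shortest Δλ = -81.23° (west) — does not cross 180°.
Leg 2: +97.104° → +18.323°, shortest Δλ = -78.781° (west) — does not cross 180°.
Leg 3: +18.323° → +80.572°, shortest Δλ = 62.249° (east) — does not cross 180°.
Leg 4: +80.572° → +6.637°, shortest Δλ = -73.935° (west) — does not cross 180°.
Leg 5: +6.637° → -55.737°, shortest Δλ = -62.374° (west) — does not cross 180°.
Leg 6: -55.737° → -176.193°, shortest Δλ = -120.456° (west) — does not cross 180°.
Total crossings: 0.

0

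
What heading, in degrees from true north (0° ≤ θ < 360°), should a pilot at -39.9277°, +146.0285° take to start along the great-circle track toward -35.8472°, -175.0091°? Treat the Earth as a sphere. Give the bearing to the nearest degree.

95°

Δλ = -175.0091 − 146.0285 = -321.0376°; wrapped into (−180°, 180°]: 38.9624°.
θ = atan2( sin Δλ · cos φ₂ , cos φ₁ · sin φ₂ − sin φ₁ · cos φ₂ · cos Δλ )
  = atan2(0.50970, -0.04457) = 94.997° → normalised to [0°, 360°): 94.997°.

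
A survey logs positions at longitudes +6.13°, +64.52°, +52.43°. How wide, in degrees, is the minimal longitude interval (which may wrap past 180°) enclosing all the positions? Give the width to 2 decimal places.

58.39°

Sort the longitudes: +6.13°, +52.43°, +64.52°.
Eastward gaps between consecutive values (wrapping around): 46.30°, 12.09°, 301.61°.
Largest gap = 301.61° ⇒ minimal covering band is its complement: 360° − 301.61° = 58.39°.
Band runs from +6.13° eastward to +64.52°.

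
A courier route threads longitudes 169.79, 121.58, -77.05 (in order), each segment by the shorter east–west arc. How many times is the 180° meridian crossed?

Leg 1: +169.79° → +121.58°, shortest Δλ = -48.21° (west) — does not cross 180°.
Leg 2: +121.58° → -77.05°, shortest Δλ = 161.37° (east) — crosses 180°.
Total crossings: 1.

1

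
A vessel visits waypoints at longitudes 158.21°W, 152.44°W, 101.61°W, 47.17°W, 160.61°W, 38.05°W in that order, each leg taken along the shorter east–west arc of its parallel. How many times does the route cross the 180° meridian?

0

Leg 1: -158.21° → -152.44°, shortest Δλ = 5.77° (east) — does not cross 180°.
Leg 2: -152.44° → -101.61°, shortest Δλ = 50.83° (east) — does not cross 180°.
Leg 3: -101.61° → -47.17°, shortest Δλ = 54.44° (east) — does not cross 180°.
Leg 4: -47.17° → -160.61°, shortest Δλ = -113.44° (west) — does not cross 180°.
Leg 5: -160.61° → -38.05°, shortest Δλ = 122.56° (east) — does not cross 180°.
Total crossings: 0.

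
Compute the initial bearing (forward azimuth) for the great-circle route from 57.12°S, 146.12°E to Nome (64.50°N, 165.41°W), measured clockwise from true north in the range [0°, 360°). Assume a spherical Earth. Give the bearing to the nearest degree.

24°

Δλ = -165.41 − 146.12 = -311.53°; wrapped into (−180°, 180°]: 48.47°.
θ = atan2( sin Δλ · cos φ₂ , cos φ₁ · sin φ₂ − sin φ₁ · cos φ₂ · cos Δλ )
  = atan2(0.32228, 0.72971) = 23.829° → normalised to [0°, 360°): 23.829°.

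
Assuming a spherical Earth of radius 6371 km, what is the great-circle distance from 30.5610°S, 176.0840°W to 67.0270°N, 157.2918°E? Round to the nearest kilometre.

11081 km

Δλ = 157.2918 − -176.0840 = 333.3758°; wrapped into (−180°, 180°]: -26.6242°.
Δφ = 67.0270 − -30.5610 = 97.5880°.
a = sin²(Δφ/2) + cos φ₁ · cos φ₂ · sin²(Δλ/2) = 0.583843.
c = 2·atan2(√a, √(1−a)) = 1.73928 rad → d = 6371·c ≈ 11080.94 km.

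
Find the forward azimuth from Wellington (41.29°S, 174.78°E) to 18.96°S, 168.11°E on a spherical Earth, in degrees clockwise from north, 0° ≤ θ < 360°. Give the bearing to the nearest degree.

Δλ = 168.11 − 174.78 = -6.67°.
θ = atan2( sin Δλ · cos φ₂ , cos φ₁ · sin φ₂ − sin φ₁ · cos φ₂ · cos Δλ )
  = atan2(-0.10985, 0.37572) = -16.297° → normalised to [0°, 360°): 343.703°.

344°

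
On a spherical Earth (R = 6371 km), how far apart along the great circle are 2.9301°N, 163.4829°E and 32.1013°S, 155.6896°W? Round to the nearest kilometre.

5804 km

Δλ = -155.6896 − 163.4829 = -319.1725°; wrapped into (−180°, 180°]: 40.8275°.
Δφ = -32.1013 − 2.9301 = -35.0314°.
a = sin²(Δφ/2) + cos φ₁ · cos φ₂ · sin²(Δλ/2) = 0.193505.
c = 2·atan2(√a, √(1−a)) = 0.91096 rad → d = 6371·c ≈ 5803.71 km.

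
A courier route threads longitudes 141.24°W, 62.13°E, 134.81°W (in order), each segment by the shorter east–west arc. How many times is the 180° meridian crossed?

2

Leg 1: -141.24° → +62.13°, shortest Δλ = -156.63° (west) — crosses 180°.
Leg 2: +62.13° → -134.81°, shortest Δλ = 163.06° (east) — crosses 180°.
Total crossings: 2.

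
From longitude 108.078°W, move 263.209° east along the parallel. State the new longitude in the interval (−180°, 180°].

Start at -108.078°; shift +263.209° → +155.131°.
+155.131° already lies in (−180°, 180°].

155.131°E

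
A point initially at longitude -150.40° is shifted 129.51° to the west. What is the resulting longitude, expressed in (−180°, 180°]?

+80.09°

Start at -150.40°; shift −129.51° → -279.91°.
-279.91° lies outside (−180°, 180°]; add 360° → +80.09°.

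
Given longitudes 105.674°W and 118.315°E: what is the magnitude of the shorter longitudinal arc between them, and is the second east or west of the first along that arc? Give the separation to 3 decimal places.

Raw difference: 118.315 − -105.674 = 223.989°.
Normalise into (−180°, 180°]: 223.989° − 360° = -136.011°.
Negative ⇒ the second point lies to the west; separation 136.011°.

136.011° west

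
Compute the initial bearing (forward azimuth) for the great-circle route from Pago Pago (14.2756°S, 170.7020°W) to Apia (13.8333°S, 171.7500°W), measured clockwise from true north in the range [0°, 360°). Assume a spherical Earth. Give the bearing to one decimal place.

Δλ = -171.7500 − -170.7020 = -1.0480°.
θ = atan2( sin Δλ · cos φ₂ , cos φ₁ · sin φ₂ − sin φ₁ · cos φ₂ · cos Δλ )
  = atan2(-0.01776, 0.00768) = -66.616° → normalised to [0°, 360°): 293.384°.

293.4°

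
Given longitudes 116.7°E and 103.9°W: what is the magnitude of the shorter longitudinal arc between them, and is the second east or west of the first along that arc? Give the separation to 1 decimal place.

139.4° east

Raw difference: -103.9 − 116.7 = -220.6°.
Normalise into (−180°, 180°]: -220.6° + 360° = 139.4°.
Positive ⇒ the second point lies to the east; separation 139.4°.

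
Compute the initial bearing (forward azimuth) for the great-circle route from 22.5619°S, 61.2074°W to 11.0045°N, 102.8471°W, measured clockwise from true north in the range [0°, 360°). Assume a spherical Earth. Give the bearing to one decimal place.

305.1°

Δλ = -102.8471 − -61.2074 = -41.6397°.
θ = atan2( sin Δλ · cos φ₂ , cos φ₁ · sin φ₂ − sin φ₁ · cos φ₂ · cos Δλ )
  = atan2(-0.65223, 0.45774) = -54.938° → normalised to [0°, 360°): 305.062°.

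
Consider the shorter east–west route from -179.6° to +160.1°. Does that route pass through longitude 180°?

Naïve |160.1 − -179.6| = 339.7° > 180°, so the shorter arc goes the other way round — across 180°.
Signed shortest Δλ = ((160.1 − -179.6 + 180) mod 360) − 180 = -20.3°.
Going west by 20.3° from -179.6° passes through 180° before reaching +160.1°.

Yes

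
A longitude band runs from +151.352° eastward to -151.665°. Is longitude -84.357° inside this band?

No

Band width going east from +151.352° to -151.665°: ((-151.665 − 151.352) mod 360) = 56.983°.
Offset of -84.357° east of the west edge: ((-84.357 − 151.352) mod 360) = 124.291°.
124.291° > 56.983° ⇒ outside.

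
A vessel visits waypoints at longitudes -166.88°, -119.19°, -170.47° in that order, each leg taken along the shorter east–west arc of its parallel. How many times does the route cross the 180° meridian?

0

Leg 1: -166.88° → -119.19°, shortest Δλ = 47.69° (east) — does not cross 180°.
Leg 2: -119.19° → -170.47°, shortest Δλ = -51.28° (west) — does not cross 180°.
Total crossings: 0.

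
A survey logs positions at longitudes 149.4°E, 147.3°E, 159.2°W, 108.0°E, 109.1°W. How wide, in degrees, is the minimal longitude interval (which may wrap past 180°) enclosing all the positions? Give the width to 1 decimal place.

Sort the longitudes: -159.2°, -109.1°, +108.0°, +147.3°, +149.4°.
Eastward gaps between consecutive values (wrapping around): 50.1°, 217.1°, 39.3°, 2.1°, 51.4°.
Largest gap = 217.1° ⇒ minimal covering band is its complement: 360° − 217.1° = 142.9°.
Band runs from +108.0° eastward to -109.1°, crossing the antimeridian.

142.9°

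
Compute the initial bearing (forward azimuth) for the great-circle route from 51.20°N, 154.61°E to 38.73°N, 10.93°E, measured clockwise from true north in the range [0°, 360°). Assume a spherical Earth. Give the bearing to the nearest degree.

332°

Δλ = 10.93 − 154.61 = -143.68°.
θ = atan2( sin Δλ · cos φ₂ , cos φ₁ · sin φ₂ − sin φ₁ · cos φ₂ · cos Δλ )
  = atan2(-0.46205, 0.88189) = -27.652° → normalised to [0°, 360°): 332.348°.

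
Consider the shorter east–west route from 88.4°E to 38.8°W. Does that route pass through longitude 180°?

No

Signed shortest Δλ = ((-38.8 − 88.4 + 180) mod 360) − 180 = -127.2°.
Going west by 127.2° from +88.4° reaches -38.8° without touching 180°.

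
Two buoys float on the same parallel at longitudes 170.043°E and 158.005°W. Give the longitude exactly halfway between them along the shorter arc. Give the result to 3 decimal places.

Signed shortest Δλ from +170.043° to -158.005° is +31.952°.
Midpoint longitude = +170.043° + (+31.952°)/2 = +170.043° + 15.976° = +186.019°.
Normalise into (−180°, 180°]: -173.981°.
(The naïve average (+170.043 + -158.005)/2 = 6.019° is on the wrong side of the globe.)

173.981°W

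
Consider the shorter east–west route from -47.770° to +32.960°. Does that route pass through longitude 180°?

Signed shortest Δλ = ((32.960 − -47.770 + 180) mod 360) − 180 = 80.73°.
Going east by 80.73° from -47.770° reaches +32.960° without touching 180°.

No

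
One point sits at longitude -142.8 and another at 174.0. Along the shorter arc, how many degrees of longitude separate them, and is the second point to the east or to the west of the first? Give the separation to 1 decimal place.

Raw difference: 174.0 − -142.8 = 316.8°.
Normalise into (−180°, 180°]: 316.8° − 360° = -43.2°.
Negative ⇒ the second point lies to the west; separation 43.2°.

43.2° west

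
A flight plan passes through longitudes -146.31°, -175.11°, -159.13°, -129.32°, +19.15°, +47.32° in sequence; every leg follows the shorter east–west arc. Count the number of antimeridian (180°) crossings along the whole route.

0

Leg 1: -146.31° → -175.11°, shortest Δλ = -28.8° (west) — does not cross 180°.
Leg 2: -175.11° → -159.13°, shortest Δλ = 15.98° (east) — does not cross 180°.
Leg 3: -159.13° → -129.32°, shortest Δλ = 29.81° (east) — does not cross 180°.
Leg 4: -129.32° → +19.15°, shortest Δλ = 148.47° (east) — does not cross 180°.
Leg 5: +19.15° → +47.32°, shortest Δλ = 28.17° (east) — does not cross 180°.
Total crossings: 0.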